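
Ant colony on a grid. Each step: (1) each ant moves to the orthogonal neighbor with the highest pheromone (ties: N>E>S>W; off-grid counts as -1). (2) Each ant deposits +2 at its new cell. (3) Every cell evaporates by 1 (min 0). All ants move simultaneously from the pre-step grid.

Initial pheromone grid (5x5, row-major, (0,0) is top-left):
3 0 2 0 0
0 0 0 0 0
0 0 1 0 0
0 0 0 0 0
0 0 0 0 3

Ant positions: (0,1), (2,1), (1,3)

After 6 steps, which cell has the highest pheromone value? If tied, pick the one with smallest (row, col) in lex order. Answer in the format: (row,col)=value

Step 1: ant0:(0,1)->W->(0,0) | ant1:(2,1)->E->(2,2) | ant2:(1,3)->N->(0,3)
  grid max=4 at (0,0)
Step 2: ant0:(0,0)->E->(0,1) | ant1:(2,2)->N->(1,2) | ant2:(0,3)->W->(0,2)
  grid max=3 at (0,0)
Step 3: ant0:(0,1)->W->(0,0) | ant1:(1,2)->N->(0,2) | ant2:(0,2)->S->(1,2)
  grid max=4 at (0,0)
Step 4: ant0:(0,0)->E->(0,1) | ant1:(0,2)->S->(1,2) | ant2:(1,2)->N->(0,2)
  grid max=4 at (0,2)
Step 5: ant0:(0,1)->E->(0,2) | ant1:(1,2)->N->(0,2) | ant2:(0,2)->S->(1,2)
  grid max=7 at (0,2)
Step 6: ant0:(0,2)->S->(1,2) | ant1:(0,2)->S->(1,2) | ant2:(1,2)->N->(0,2)
  grid max=8 at (0,2)
Final grid:
  1 0 8 0 0
  0 0 7 0 0
  0 0 0 0 0
  0 0 0 0 0
  0 0 0 0 0
Max pheromone 8 at (0,2)

Answer: (0,2)=8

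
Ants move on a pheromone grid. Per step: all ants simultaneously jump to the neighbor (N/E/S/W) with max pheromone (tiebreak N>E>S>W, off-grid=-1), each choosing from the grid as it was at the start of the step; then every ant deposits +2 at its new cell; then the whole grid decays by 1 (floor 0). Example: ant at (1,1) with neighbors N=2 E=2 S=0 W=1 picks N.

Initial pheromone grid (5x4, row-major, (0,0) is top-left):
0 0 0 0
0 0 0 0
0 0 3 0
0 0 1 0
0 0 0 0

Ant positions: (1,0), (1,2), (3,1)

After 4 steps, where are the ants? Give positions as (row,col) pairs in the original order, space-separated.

Step 1: ant0:(1,0)->N->(0,0) | ant1:(1,2)->S->(2,2) | ant2:(3,1)->E->(3,2)
  grid max=4 at (2,2)
Step 2: ant0:(0,0)->E->(0,1) | ant1:(2,2)->S->(3,2) | ant2:(3,2)->N->(2,2)
  grid max=5 at (2,2)
Step 3: ant0:(0,1)->E->(0,2) | ant1:(3,2)->N->(2,2) | ant2:(2,2)->S->(3,2)
  grid max=6 at (2,2)
Step 4: ant0:(0,2)->E->(0,3) | ant1:(2,2)->S->(3,2) | ant2:(3,2)->N->(2,2)
  grid max=7 at (2,2)

(0,3) (3,2) (2,2)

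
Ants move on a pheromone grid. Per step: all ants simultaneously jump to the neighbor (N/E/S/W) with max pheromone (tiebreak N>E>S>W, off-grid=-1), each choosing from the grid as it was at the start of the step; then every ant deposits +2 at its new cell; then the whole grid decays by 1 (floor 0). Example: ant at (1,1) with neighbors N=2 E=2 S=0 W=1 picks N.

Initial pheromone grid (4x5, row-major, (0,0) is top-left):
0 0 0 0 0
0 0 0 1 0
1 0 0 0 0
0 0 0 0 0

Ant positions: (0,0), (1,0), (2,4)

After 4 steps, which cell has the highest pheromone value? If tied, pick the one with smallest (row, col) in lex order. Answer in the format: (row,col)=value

Step 1: ant0:(0,0)->E->(0,1) | ant1:(1,0)->S->(2,0) | ant2:(2,4)->N->(1,4)
  grid max=2 at (2,0)
Step 2: ant0:(0,1)->E->(0,2) | ant1:(2,0)->N->(1,0) | ant2:(1,4)->N->(0,4)
  grid max=1 at (0,2)
Step 3: ant0:(0,2)->E->(0,3) | ant1:(1,0)->S->(2,0) | ant2:(0,4)->S->(1,4)
  grid max=2 at (2,0)
Step 4: ant0:(0,3)->E->(0,4) | ant1:(2,0)->N->(1,0) | ant2:(1,4)->N->(0,4)
  grid max=3 at (0,4)
Final grid:
  0 0 0 0 3
  1 0 0 0 0
  1 0 0 0 0
  0 0 0 0 0
Max pheromone 3 at (0,4)

Answer: (0,4)=3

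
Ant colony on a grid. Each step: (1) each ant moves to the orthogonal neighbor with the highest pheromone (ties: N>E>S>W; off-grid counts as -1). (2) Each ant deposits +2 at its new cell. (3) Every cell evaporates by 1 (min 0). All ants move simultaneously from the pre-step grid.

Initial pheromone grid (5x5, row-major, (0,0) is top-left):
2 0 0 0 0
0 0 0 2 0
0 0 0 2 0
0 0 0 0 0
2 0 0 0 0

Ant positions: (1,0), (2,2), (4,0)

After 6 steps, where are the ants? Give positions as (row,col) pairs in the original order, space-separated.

Step 1: ant0:(1,0)->N->(0,0) | ant1:(2,2)->E->(2,3) | ant2:(4,0)->N->(3,0)
  grid max=3 at (0,0)
Step 2: ant0:(0,0)->E->(0,1) | ant1:(2,3)->N->(1,3) | ant2:(3,0)->S->(4,0)
  grid max=2 at (0,0)
Step 3: ant0:(0,1)->W->(0,0) | ant1:(1,3)->S->(2,3) | ant2:(4,0)->N->(3,0)
  grid max=3 at (0,0)
Step 4: ant0:(0,0)->E->(0,1) | ant1:(2,3)->N->(1,3) | ant2:(3,0)->S->(4,0)
  grid max=2 at (0,0)
Step 5: ant0:(0,1)->W->(0,0) | ant1:(1,3)->S->(2,3) | ant2:(4,0)->N->(3,0)
  grid max=3 at (0,0)
Step 6: ant0:(0,0)->E->(0,1) | ant1:(2,3)->N->(1,3) | ant2:(3,0)->S->(4,0)
  grid max=2 at (0,0)

(0,1) (1,3) (4,0)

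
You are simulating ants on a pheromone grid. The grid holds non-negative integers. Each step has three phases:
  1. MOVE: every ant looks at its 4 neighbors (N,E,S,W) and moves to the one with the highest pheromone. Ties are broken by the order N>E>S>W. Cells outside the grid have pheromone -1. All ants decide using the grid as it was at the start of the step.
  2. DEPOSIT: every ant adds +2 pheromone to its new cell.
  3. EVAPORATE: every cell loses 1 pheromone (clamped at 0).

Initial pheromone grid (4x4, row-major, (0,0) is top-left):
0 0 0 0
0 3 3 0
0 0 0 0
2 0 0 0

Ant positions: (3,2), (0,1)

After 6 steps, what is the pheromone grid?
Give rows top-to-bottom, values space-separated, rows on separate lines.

After step 1: ants at (2,2),(1,1)
  0 0 0 0
  0 4 2 0
  0 0 1 0
  1 0 0 0
After step 2: ants at (1,2),(1,2)
  0 0 0 0
  0 3 5 0
  0 0 0 0
  0 0 0 0
After step 3: ants at (1,1),(1,1)
  0 0 0 0
  0 6 4 0
  0 0 0 0
  0 0 0 0
After step 4: ants at (1,2),(1,2)
  0 0 0 0
  0 5 7 0
  0 0 0 0
  0 0 0 0
After step 5: ants at (1,1),(1,1)
  0 0 0 0
  0 8 6 0
  0 0 0 0
  0 0 0 0
After step 6: ants at (1,2),(1,2)
  0 0 0 0
  0 7 9 0
  0 0 0 0
  0 0 0 0

0 0 0 0
0 7 9 0
0 0 0 0
0 0 0 0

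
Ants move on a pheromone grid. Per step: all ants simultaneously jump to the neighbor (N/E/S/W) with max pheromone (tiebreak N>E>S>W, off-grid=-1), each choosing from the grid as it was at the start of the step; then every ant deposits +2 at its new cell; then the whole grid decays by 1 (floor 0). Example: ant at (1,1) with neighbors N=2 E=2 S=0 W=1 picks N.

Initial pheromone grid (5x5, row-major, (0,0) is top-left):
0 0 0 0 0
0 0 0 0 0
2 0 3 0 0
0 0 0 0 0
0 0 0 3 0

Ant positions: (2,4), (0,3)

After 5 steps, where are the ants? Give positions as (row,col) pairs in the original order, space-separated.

Step 1: ant0:(2,4)->N->(1,4) | ant1:(0,3)->E->(0,4)
  grid max=2 at (2,2)
Step 2: ant0:(1,4)->N->(0,4) | ant1:(0,4)->S->(1,4)
  grid max=2 at (0,4)
Step 3: ant0:(0,4)->S->(1,4) | ant1:(1,4)->N->(0,4)
  grid max=3 at (0,4)
Step 4: ant0:(1,4)->N->(0,4) | ant1:(0,4)->S->(1,4)
  grid max=4 at (0,4)
Step 5: ant0:(0,4)->S->(1,4) | ant1:(1,4)->N->(0,4)
  grid max=5 at (0,4)

(1,4) (0,4)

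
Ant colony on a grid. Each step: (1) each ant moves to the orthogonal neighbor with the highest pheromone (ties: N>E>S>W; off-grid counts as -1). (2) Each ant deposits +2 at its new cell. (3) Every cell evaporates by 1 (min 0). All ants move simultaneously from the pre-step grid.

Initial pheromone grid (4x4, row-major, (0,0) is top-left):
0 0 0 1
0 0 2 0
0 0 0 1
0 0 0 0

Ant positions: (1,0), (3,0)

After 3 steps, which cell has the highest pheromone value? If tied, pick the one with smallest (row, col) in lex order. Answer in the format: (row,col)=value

Answer: (0,0)=1

Derivation:
Step 1: ant0:(1,0)->N->(0,0) | ant1:(3,0)->N->(2,0)
  grid max=1 at (0,0)
Step 2: ant0:(0,0)->E->(0,1) | ant1:(2,0)->N->(1,0)
  grid max=1 at (0,1)
Step 3: ant0:(0,1)->E->(0,2) | ant1:(1,0)->N->(0,0)
  grid max=1 at (0,0)
Final grid:
  1 0 1 0
  0 0 0 0
  0 0 0 0
  0 0 0 0
Max pheromone 1 at (0,0)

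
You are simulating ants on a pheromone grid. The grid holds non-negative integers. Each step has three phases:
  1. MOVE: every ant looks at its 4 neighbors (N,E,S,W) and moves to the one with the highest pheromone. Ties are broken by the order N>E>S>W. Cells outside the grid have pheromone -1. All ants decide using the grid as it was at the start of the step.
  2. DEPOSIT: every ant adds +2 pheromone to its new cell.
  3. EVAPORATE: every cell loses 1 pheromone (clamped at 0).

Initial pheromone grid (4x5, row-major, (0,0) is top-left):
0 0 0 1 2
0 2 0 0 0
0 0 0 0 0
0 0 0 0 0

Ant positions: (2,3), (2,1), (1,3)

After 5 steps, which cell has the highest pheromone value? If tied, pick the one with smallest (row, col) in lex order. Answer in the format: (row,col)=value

Answer: (0,3)=6

Derivation:
Step 1: ant0:(2,3)->N->(1,3) | ant1:(2,1)->N->(1,1) | ant2:(1,3)->N->(0,3)
  grid max=3 at (1,1)
Step 2: ant0:(1,3)->N->(0,3) | ant1:(1,1)->N->(0,1) | ant2:(0,3)->E->(0,4)
  grid max=3 at (0,3)
Step 3: ant0:(0,3)->E->(0,4) | ant1:(0,1)->S->(1,1) | ant2:(0,4)->W->(0,3)
  grid max=4 at (0,3)
Step 4: ant0:(0,4)->W->(0,3) | ant1:(1,1)->N->(0,1) | ant2:(0,3)->E->(0,4)
  grid max=5 at (0,3)
Step 5: ant0:(0,3)->E->(0,4) | ant1:(0,1)->S->(1,1) | ant2:(0,4)->W->(0,3)
  grid max=6 at (0,3)
Final grid:
  0 0 0 6 5
  0 3 0 0 0
  0 0 0 0 0
  0 0 0 0 0
Max pheromone 6 at (0,3)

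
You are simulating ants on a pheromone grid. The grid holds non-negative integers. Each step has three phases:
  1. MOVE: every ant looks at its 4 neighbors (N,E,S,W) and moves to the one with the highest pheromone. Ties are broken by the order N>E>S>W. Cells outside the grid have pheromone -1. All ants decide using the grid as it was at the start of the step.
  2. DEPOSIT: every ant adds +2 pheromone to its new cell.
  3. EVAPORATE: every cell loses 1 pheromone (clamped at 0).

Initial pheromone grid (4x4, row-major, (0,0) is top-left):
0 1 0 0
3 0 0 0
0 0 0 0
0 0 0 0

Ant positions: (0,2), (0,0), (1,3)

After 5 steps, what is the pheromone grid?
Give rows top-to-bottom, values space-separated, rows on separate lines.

After step 1: ants at (0,1),(1,0),(0,3)
  0 2 0 1
  4 0 0 0
  0 0 0 0
  0 0 0 0
After step 2: ants at (0,2),(0,0),(1,3)
  1 1 1 0
  3 0 0 1
  0 0 0 0
  0 0 0 0
After step 3: ants at (0,1),(1,0),(0,3)
  0 2 0 1
  4 0 0 0
  0 0 0 0
  0 0 0 0
After step 4: ants at (0,2),(0,0),(1,3)
  1 1 1 0
  3 0 0 1
  0 0 0 0
  0 0 0 0
After step 5: ants at (0,1),(1,0),(0,3)
  0 2 0 1
  4 0 0 0
  0 0 0 0
  0 0 0 0

0 2 0 1
4 0 0 0
0 0 0 0
0 0 0 0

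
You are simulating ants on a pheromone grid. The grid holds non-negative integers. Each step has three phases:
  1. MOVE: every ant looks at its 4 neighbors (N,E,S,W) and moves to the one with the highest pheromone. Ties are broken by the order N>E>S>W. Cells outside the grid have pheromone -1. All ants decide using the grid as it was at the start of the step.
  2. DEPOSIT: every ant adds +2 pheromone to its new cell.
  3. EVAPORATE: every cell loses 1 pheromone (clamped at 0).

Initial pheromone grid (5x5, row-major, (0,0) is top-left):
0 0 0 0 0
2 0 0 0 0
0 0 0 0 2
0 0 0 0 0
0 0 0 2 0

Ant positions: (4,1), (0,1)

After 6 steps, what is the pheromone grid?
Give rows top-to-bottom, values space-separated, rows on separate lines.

After step 1: ants at (3,1),(0,2)
  0 0 1 0 0
  1 0 0 0 0
  0 0 0 0 1
  0 1 0 0 0
  0 0 0 1 0
After step 2: ants at (2,1),(0,3)
  0 0 0 1 0
  0 0 0 0 0
  0 1 0 0 0
  0 0 0 0 0
  0 0 0 0 0
After step 3: ants at (1,1),(0,4)
  0 0 0 0 1
  0 1 0 0 0
  0 0 0 0 0
  0 0 0 0 0
  0 0 0 0 0
After step 4: ants at (0,1),(1,4)
  0 1 0 0 0
  0 0 0 0 1
  0 0 0 0 0
  0 0 0 0 0
  0 0 0 0 0
After step 5: ants at (0,2),(0,4)
  0 0 1 0 1
  0 0 0 0 0
  0 0 0 0 0
  0 0 0 0 0
  0 0 0 0 0
After step 6: ants at (0,3),(1,4)
  0 0 0 1 0
  0 0 0 0 1
  0 0 0 0 0
  0 0 0 0 0
  0 0 0 0 0

0 0 0 1 0
0 0 0 0 1
0 0 0 0 0
0 0 0 0 0
0 0 0 0 0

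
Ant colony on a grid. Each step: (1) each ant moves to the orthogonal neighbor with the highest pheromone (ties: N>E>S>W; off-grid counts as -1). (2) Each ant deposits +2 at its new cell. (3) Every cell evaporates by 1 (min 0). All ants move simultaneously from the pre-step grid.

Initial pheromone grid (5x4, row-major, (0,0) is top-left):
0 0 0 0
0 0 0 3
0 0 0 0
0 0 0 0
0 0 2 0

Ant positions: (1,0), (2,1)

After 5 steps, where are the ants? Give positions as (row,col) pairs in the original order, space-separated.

Step 1: ant0:(1,0)->N->(0,0) | ant1:(2,1)->N->(1,1)
  grid max=2 at (1,3)
Step 2: ant0:(0,0)->E->(0,1) | ant1:(1,1)->N->(0,1)
  grid max=3 at (0,1)
Step 3: ant0:(0,1)->E->(0,2) | ant1:(0,1)->E->(0,2)
  grid max=3 at (0,2)
Step 4: ant0:(0,2)->W->(0,1) | ant1:(0,2)->W->(0,1)
  grid max=5 at (0,1)
Step 5: ant0:(0,1)->E->(0,2) | ant1:(0,1)->E->(0,2)
  grid max=5 at (0,2)

(0,2) (0,2)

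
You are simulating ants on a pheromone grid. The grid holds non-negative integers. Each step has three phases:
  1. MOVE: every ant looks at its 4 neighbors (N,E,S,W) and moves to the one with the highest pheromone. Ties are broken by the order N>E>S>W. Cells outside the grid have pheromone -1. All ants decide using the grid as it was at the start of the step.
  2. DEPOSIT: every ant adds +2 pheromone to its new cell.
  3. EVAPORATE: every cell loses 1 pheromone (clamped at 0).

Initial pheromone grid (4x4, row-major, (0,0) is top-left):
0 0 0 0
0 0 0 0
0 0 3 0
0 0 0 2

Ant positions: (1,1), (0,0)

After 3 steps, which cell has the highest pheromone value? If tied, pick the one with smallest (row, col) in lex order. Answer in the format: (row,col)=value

Step 1: ant0:(1,1)->N->(0,1) | ant1:(0,0)->E->(0,1)
  grid max=3 at (0,1)
Step 2: ant0:(0,1)->E->(0,2) | ant1:(0,1)->E->(0,2)
  grid max=3 at (0,2)
Step 3: ant0:(0,2)->W->(0,1) | ant1:(0,2)->W->(0,1)
  grid max=5 at (0,1)
Final grid:
  0 5 2 0
  0 0 0 0
  0 0 0 0
  0 0 0 0
Max pheromone 5 at (0,1)

Answer: (0,1)=5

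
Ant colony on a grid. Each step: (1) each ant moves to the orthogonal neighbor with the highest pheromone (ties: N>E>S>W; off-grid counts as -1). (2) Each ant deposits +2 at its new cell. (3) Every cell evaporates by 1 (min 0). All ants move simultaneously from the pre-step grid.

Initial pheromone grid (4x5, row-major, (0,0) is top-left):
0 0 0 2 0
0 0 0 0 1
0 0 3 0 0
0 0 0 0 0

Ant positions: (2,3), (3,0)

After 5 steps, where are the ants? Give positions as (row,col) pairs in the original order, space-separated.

Step 1: ant0:(2,3)->W->(2,2) | ant1:(3,0)->N->(2,0)
  grid max=4 at (2,2)
Step 2: ant0:(2,2)->N->(1,2) | ant1:(2,0)->N->(1,0)
  grid max=3 at (2,2)
Step 3: ant0:(1,2)->S->(2,2) | ant1:(1,0)->N->(0,0)
  grid max=4 at (2,2)
Step 4: ant0:(2,2)->N->(1,2) | ant1:(0,0)->E->(0,1)
  grid max=3 at (2,2)
Step 5: ant0:(1,2)->S->(2,2) | ant1:(0,1)->E->(0,2)
  grid max=4 at (2,2)

(2,2) (0,2)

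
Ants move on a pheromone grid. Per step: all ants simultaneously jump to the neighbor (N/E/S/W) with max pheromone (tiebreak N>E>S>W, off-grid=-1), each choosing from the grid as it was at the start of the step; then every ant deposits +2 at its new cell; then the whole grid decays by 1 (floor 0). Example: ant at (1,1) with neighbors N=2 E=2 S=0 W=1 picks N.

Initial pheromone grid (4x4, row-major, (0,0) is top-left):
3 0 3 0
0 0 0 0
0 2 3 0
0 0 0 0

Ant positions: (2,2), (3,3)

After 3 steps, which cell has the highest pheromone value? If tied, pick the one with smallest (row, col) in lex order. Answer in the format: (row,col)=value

Step 1: ant0:(2,2)->W->(2,1) | ant1:(3,3)->N->(2,3)
  grid max=3 at (2,1)
Step 2: ant0:(2,1)->E->(2,2) | ant1:(2,3)->W->(2,2)
  grid max=5 at (2,2)
Step 3: ant0:(2,2)->W->(2,1) | ant1:(2,2)->W->(2,1)
  grid max=5 at (2,1)
Final grid:
  0 0 0 0
  0 0 0 0
  0 5 4 0
  0 0 0 0
Max pheromone 5 at (2,1)

Answer: (2,1)=5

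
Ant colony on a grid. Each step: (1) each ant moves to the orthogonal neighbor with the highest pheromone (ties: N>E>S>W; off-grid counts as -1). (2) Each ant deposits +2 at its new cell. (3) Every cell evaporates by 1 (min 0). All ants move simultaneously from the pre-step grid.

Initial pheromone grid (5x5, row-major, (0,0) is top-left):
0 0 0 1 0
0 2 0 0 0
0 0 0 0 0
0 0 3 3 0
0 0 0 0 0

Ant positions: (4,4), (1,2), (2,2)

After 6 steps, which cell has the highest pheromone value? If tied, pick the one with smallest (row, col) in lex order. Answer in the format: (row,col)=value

Step 1: ant0:(4,4)->N->(3,4) | ant1:(1,2)->W->(1,1) | ant2:(2,2)->S->(3,2)
  grid max=4 at (3,2)
Step 2: ant0:(3,4)->W->(3,3) | ant1:(1,1)->N->(0,1) | ant2:(3,2)->E->(3,3)
  grid max=5 at (3,3)
Step 3: ant0:(3,3)->W->(3,2) | ant1:(0,1)->S->(1,1) | ant2:(3,3)->W->(3,2)
  grid max=6 at (3,2)
Step 4: ant0:(3,2)->E->(3,3) | ant1:(1,1)->N->(0,1) | ant2:(3,2)->E->(3,3)
  grid max=7 at (3,3)
Step 5: ant0:(3,3)->W->(3,2) | ant1:(0,1)->S->(1,1) | ant2:(3,3)->W->(3,2)
  grid max=8 at (3,2)
Step 6: ant0:(3,2)->E->(3,3) | ant1:(1,1)->N->(0,1) | ant2:(3,2)->E->(3,3)
  grid max=9 at (3,3)
Final grid:
  0 1 0 0 0
  0 2 0 0 0
  0 0 0 0 0
  0 0 7 9 0
  0 0 0 0 0
Max pheromone 9 at (3,3)

Answer: (3,3)=9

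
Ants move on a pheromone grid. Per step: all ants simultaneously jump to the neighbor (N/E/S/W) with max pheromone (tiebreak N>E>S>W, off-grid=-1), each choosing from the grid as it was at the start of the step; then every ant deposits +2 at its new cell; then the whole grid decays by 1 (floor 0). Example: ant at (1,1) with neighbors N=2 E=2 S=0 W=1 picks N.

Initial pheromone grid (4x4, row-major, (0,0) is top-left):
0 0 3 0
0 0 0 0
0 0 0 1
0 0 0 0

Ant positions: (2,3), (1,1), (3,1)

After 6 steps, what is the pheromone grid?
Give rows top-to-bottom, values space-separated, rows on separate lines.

After step 1: ants at (1,3),(0,1),(2,1)
  0 1 2 0
  0 0 0 1
  0 1 0 0
  0 0 0 0
After step 2: ants at (0,3),(0,2),(1,1)
  0 0 3 1
  0 1 0 0
  0 0 0 0
  0 0 0 0
After step 3: ants at (0,2),(0,3),(0,1)
  0 1 4 2
  0 0 0 0
  0 0 0 0
  0 0 0 0
After step 4: ants at (0,3),(0,2),(0,2)
  0 0 7 3
  0 0 0 0
  0 0 0 0
  0 0 0 0
After step 5: ants at (0,2),(0,3),(0,3)
  0 0 8 6
  0 0 0 0
  0 0 0 0
  0 0 0 0
After step 6: ants at (0,3),(0,2),(0,2)
  0 0 11 7
  0 0 0 0
  0 0 0 0
  0 0 0 0

0 0 11 7
0 0 0 0
0 0 0 0
0 0 0 0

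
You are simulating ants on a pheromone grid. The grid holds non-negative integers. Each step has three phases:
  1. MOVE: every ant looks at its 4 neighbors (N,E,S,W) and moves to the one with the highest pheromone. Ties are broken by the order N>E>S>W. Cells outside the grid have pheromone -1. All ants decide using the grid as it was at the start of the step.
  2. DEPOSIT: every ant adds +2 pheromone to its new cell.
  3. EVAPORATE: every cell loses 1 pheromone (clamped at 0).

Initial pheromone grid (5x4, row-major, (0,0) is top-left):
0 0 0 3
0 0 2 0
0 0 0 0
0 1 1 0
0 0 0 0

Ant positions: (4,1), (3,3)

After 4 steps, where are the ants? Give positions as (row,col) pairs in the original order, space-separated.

Step 1: ant0:(4,1)->N->(3,1) | ant1:(3,3)->W->(3,2)
  grid max=2 at (0,3)
Step 2: ant0:(3,1)->E->(3,2) | ant1:(3,2)->W->(3,1)
  grid max=3 at (3,1)
Step 3: ant0:(3,2)->W->(3,1) | ant1:(3,1)->E->(3,2)
  grid max=4 at (3,1)
Step 4: ant0:(3,1)->E->(3,2) | ant1:(3,2)->W->(3,1)
  grid max=5 at (3,1)

(3,2) (3,1)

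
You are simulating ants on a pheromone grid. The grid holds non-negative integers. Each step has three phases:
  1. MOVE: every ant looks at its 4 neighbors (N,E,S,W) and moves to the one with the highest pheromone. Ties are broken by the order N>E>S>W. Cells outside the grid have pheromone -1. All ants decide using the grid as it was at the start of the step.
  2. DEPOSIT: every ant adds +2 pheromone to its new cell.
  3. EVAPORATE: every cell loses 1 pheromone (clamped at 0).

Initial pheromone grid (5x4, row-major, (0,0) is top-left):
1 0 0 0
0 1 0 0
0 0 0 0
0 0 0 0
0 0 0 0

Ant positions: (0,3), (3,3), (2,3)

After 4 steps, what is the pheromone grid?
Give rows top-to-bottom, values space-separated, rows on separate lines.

After step 1: ants at (1,3),(2,3),(1,3)
  0 0 0 0
  0 0 0 3
  0 0 0 1
  0 0 0 0
  0 0 0 0
After step 2: ants at (2,3),(1,3),(2,3)
  0 0 0 0
  0 0 0 4
  0 0 0 4
  0 0 0 0
  0 0 0 0
After step 3: ants at (1,3),(2,3),(1,3)
  0 0 0 0
  0 0 0 7
  0 0 0 5
  0 0 0 0
  0 0 0 0
After step 4: ants at (2,3),(1,3),(2,3)
  0 0 0 0
  0 0 0 8
  0 0 0 8
  0 0 0 0
  0 0 0 0

0 0 0 0
0 0 0 8
0 0 0 8
0 0 0 0
0 0 0 0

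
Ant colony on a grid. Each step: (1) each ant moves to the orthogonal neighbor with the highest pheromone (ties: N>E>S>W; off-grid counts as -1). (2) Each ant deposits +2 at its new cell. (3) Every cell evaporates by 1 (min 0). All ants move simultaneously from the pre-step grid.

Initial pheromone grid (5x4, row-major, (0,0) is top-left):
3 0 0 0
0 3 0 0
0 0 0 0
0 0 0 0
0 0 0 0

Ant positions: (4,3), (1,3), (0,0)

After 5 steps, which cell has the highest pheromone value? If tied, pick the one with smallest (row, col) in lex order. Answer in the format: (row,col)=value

Answer: (1,3)=4

Derivation:
Step 1: ant0:(4,3)->N->(3,3) | ant1:(1,3)->N->(0,3) | ant2:(0,0)->E->(0,1)
  grid max=2 at (0,0)
Step 2: ant0:(3,3)->N->(2,3) | ant1:(0,3)->S->(1,3) | ant2:(0,1)->S->(1,1)
  grid max=3 at (1,1)
Step 3: ant0:(2,3)->N->(1,3) | ant1:(1,3)->S->(2,3) | ant2:(1,1)->N->(0,1)
  grid max=2 at (1,1)
Step 4: ant0:(1,3)->S->(2,3) | ant1:(2,3)->N->(1,3) | ant2:(0,1)->S->(1,1)
  grid max=3 at (1,1)
Step 5: ant0:(2,3)->N->(1,3) | ant1:(1,3)->S->(2,3) | ant2:(1,1)->N->(0,1)
  grid max=4 at (1,3)
Final grid:
  0 1 0 0
  0 2 0 4
  0 0 0 4
  0 0 0 0
  0 0 0 0
Max pheromone 4 at (1,3)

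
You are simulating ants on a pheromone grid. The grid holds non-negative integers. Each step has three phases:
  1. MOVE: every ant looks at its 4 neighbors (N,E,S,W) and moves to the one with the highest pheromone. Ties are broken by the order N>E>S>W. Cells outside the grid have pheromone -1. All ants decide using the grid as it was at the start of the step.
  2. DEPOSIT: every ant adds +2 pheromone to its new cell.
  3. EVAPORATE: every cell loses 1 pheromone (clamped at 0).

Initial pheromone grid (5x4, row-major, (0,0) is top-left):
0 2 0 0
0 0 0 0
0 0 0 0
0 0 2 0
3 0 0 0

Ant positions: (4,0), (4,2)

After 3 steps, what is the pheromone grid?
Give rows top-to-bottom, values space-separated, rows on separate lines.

After step 1: ants at (3,0),(3,2)
  0 1 0 0
  0 0 0 0
  0 0 0 0
  1 0 3 0
  2 0 0 0
After step 2: ants at (4,0),(2,2)
  0 0 0 0
  0 0 0 0
  0 0 1 0
  0 0 2 0
  3 0 0 0
After step 3: ants at (3,0),(3,2)
  0 0 0 0
  0 0 0 0
  0 0 0 0
  1 0 3 0
  2 0 0 0

0 0 0 0
0 0 0 0
0 0 0 0
1 0 3 0
2 0 0 0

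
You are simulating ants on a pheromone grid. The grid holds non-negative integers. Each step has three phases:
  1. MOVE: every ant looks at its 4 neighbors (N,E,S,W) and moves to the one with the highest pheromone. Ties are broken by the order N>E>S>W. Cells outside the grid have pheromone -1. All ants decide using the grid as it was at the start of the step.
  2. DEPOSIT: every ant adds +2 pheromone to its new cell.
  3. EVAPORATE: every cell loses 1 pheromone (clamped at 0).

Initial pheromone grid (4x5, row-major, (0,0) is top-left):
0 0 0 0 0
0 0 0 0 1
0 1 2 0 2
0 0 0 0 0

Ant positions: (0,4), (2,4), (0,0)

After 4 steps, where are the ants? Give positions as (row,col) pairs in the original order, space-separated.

Step 1: ant0:(0,4)->S->(1,4) | ant1:(2,4)->N->(1,4) | ant2:(0,0)->E->(0,1)
  grid max=4 at (1,4)
Step 2: ant0:(1,4)->S->(2,4) | ant1:(1,4)->S->(2,4) | ant2:(0,1)->E->(0,2)
  grid max=4 at (2,4)
Step 3: ant0:(2,4)->N->(1,4) | ant1:(2,4)->N->(1,4) | ant2:(0,2)->E->(0,3)
  grid max=6 at (1,4)
Step 4: ant0:(1,4)->S->(2,4) | ant1:(1,4)->S->(2,4) | ant2:(0,3)->E->(0,4)
  grid max=6 at (2,4)

(2,4) (2,4) (0,4)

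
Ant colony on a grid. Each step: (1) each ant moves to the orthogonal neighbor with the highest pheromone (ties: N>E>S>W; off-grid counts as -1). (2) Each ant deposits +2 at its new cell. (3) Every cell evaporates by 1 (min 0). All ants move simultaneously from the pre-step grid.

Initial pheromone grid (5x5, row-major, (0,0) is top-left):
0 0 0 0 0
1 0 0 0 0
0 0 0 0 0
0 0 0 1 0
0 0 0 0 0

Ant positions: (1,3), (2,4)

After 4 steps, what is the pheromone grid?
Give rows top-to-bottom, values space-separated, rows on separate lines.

After step 1: ants at (0,3),(1,4)
  0 0 0 1 0
  0 0 0 0 1
  0 0 0 0 0
  0 0 0 0 0
  0 0 0 0 0
After step 2: ants at (0,4),(0,4)
  0 0 0 0 3
  0 0 0 0 0
  0 0 0 0 0
  0 0 0 0 0
  0 0 0 0 0
After step 3: ants at (1,4),(1,4)
  0 0 0 0 2
  0 0 0 0 3
  0 0 0 0 0
  0 0 0 0 0
  0 0 0 0 0
After step 4: ants at (0,4),(0,4)
  0 0 0 0 5
  0 0 0 0 2
  0 0 0 0 0
  0 0 0 0 0
  0 0 0 0 0

0 0 0 0 5
0 0 0 0 2
0 0 0 0 0
0 0 0 0 0
0 0 0 0 0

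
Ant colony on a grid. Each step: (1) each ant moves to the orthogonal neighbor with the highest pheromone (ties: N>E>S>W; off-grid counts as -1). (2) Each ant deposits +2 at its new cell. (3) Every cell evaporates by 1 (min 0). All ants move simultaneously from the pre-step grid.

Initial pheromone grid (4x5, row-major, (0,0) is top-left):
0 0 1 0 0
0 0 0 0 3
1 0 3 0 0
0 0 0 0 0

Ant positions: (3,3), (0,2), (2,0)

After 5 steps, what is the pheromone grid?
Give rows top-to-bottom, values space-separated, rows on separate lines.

After step 1: ants at (2,3),(0,3),(1,0)
  0 0 0 1 0
  1 0 0 0 2
  0 0 2 1 0
  0 0 0 0 0
After step 2: ants at (2,2),(0,4),(0,0)
  1 0 0 0 1
  0 0 0 0 1
  0 0 3 0 0
  0 0 0 0 0
After step 3: ants at (1,2),(1,4),(0,1)
  0 1 0 0 0
  0 0 1 0 2
  0 0 2 0 0
  0 0 0 0 0
After step 4: ants at (2,2),(0,4),(0,2)
  0 0 1 0 1
  0 0 0 0 1
  0 0 3 0 0
  0 0 0 0 0
After step 5: ants at (1,2),(1,4),(0,3)
  0 0 0 1 0
  0 0 1 0 2
  0 0 2 0 0
  0 0 0 0 0

0 0 0 1 0
0 0 1 0 2
0 0 2 0 0
0 0 0 0 0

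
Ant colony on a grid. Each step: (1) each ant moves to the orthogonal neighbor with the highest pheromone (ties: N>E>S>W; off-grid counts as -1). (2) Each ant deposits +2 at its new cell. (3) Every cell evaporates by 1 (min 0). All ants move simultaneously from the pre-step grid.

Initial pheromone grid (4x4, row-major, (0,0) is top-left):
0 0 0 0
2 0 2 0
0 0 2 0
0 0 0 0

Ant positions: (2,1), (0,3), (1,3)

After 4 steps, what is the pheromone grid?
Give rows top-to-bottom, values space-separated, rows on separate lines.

After step 1: ants at (2,2),(1,3),(1,2)
  0 0 0 0
  1 0 3 1
  0 0 3 0
  0 0 0 0
After step 2: ants at (1,2),(1,2),(2,2)
  0 0 0 0
  0 0 6 0
  0 0 4 0
  0 0 0 0
After step 3: ants at (2,2),(2,2),(1,2)
  0 0 0 0
  0 0 7 0
  0 0 7 0
  0 0 0 0
After step 4: ants at (1,2),(1,2),(2,2)
  0 0 0 0
  0 0 10 0
  0 0 8 0
  0 0 0 0

0 0 0 0
0 0 10 0
0 0 8 0
0 0 0 0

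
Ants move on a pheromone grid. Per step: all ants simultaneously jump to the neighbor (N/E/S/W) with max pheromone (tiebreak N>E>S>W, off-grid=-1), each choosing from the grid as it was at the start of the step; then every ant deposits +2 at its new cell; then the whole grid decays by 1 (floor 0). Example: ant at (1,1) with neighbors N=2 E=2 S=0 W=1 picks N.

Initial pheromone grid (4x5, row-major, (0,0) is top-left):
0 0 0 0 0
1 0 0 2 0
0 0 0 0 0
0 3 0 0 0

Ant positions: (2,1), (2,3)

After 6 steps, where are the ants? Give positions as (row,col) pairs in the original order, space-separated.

Step 1: ant0:(2,1)->S->(3,1) | ant1:(2,3)->N->(1,3)
  grid max=4 at (3,1)
Step 2: ant0:(3,1)->N->(2,1) | ant1:(1,3)->N->(0,3)
  grid max=3 at (3,1)
Step 3: ant0:(2,1)->S->(3,1) | ant1:(0,3)->S->(1,3)
  grid max=4 at (3,1)
Step 4: ant0:(3,1)->N->(2,1) | ant1:(1,3)->N->(0,3)
  grid max=3 at (3,1)
Step 5: ant0:(2,1)->S->(3,1) | ant1:(0,3)->S->(1,3)
  grid max=4 at (3,1)
Step 6: ant0:(3,1)->N->(2,1) | ant1:(1,3)->N->(0,3)
  grid max=3 at (3,1)

(2,1) (0,3)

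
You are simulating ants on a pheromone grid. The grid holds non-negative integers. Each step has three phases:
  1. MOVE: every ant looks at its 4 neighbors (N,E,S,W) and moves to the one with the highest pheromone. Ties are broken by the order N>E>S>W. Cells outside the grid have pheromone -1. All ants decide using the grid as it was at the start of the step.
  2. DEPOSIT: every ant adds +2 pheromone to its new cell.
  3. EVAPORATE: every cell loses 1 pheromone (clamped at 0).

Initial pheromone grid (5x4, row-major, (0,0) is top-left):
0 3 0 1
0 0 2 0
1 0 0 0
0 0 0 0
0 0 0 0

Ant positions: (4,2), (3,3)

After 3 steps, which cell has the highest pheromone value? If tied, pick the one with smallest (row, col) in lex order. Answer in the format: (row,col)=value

Step 1: ant0:(4,2)->N->(3,2) | ant1:(3,3)->N->(2,3)
  grid max=2 at (0,1)
Step 2: ant0:(3,2)->N->(2,2) | ant1:(2,3)->N->(1,3)
  grid max=1 at (0,1)
Step 3: ant0:(2,2)->N->(1,2) | ant1:(1,3)->N->(0,3)
  grid max=1 at (0,3)
Final grid:
  0 0 0 1
  0 0 1 0
  0 0 0 0
  0 0 0 0
  0 0 0 0
Max pheromone 1 at (0,3)

Answer: (0,3)=1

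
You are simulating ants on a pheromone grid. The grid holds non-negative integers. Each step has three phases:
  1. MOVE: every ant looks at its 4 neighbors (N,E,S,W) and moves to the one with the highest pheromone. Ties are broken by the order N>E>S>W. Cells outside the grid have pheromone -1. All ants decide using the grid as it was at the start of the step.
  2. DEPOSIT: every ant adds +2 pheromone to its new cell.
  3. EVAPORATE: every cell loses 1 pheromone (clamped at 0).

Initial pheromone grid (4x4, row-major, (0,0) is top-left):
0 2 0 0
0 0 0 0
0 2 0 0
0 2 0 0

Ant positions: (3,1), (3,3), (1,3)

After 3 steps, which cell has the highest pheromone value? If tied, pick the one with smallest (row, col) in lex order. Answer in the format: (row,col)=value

Answer: (0,3)=3

Derivation:
Step 1: ant0:(3,1)->N->(2,1) | ant1:(3,3)->N->(2,3) | ant2:(1,3)->N->(0,3)
  grid max=3 at (2,1)
Step 2: ant0:(2,1)->S->(3,1) | ant1:(2,3)->N->(1,3) | ant2:(0,3)->S->(1,3)
  grid max=3 at (1,3)
Step 3: ant0:(3,1)->N->(2,1) | ant1:(1,3)->N->(0,3) | ant2:(1,3)->N->(0,3)
  grid max=3 at (0,3)
Final grid:
  0 0 0 3
  0 0 0 2
  0 3 0 0
  0 1 0 0
Max pheromone 3 at (0,3)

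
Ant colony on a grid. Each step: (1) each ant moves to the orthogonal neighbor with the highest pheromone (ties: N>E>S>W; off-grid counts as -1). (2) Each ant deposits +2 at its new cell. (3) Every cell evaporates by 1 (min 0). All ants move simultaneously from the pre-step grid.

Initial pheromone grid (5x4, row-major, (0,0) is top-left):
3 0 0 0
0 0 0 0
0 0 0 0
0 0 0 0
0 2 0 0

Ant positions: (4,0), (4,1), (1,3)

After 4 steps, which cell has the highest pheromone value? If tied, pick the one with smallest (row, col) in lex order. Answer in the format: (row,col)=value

Step 1: ant0:(4,0)->E->(4,1) | ant1:(4,1)->N->(3,1) | ant2:(1,3)->N->(0,3)
  grid max=3 at (4,1)
Step 2: ant0:(4,1)->N->(3,1) | ant1:(3,1)->S->(4,1) | ant2:(0,3)->S->(1,3)
  grid max=4 at (4,1)
Step 3: ant0:(3,1)->S->(4,1) | ant1:(4,1)->N->(3,1) | ant2:(1,3)->N->(0,3)
  grid max=5 at (4,1)
Step 4: ant0:(4,1)->N->(3,1) | ant1:(3,1)->S->(4,1) | ant2:(0,3)->S->(1,3)
  grid max=6 at (4,1)
Final grid:
  0 0 0 0
  0 0 0 1
  0 0 0 0
  0 4 0 0
  0 6 0 0
Max pheromone 6 at (4,1)

Answer: (4,1)=6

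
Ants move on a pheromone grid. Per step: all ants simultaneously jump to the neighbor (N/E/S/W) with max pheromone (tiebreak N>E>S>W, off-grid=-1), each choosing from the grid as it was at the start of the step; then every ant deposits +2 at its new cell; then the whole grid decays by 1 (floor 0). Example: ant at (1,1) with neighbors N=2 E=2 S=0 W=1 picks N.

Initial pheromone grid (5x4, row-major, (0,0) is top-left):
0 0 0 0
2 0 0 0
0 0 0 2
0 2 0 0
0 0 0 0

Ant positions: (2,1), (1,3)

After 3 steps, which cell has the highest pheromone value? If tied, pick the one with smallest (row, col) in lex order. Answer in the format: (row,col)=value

Step 1: ant0:(2,1)->S->(3,1) | ant1:(1,3)->S->(2,3)
  grid max=3 at (2,3)
Step 2: ant0:(3,1)->N->(2,1) | ant1:(2,3)->N->(1,3)
  grid max=2 at (2,3)
Step 3: ant0:(2,1)->S->(3,1) | ant1:(1,3)->S->(2,3)
  grid max=3 at (2,3)
Final grid:
  0 0 0 0
  0 0 0 0
  0 0 0 3
  0 3 0 0
  0 0 0 0
Max pheromone 3 at (2,3)

Answer: (2,3)=3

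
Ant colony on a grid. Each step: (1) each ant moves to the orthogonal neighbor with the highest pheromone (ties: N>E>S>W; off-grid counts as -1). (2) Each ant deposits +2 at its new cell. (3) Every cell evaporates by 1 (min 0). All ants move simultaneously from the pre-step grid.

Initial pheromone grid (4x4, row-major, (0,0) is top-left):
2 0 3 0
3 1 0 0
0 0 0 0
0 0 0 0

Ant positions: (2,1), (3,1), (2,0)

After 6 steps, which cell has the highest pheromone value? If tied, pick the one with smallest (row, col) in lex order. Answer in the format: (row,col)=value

Step 1: ant0:(2,1)->N->(1,1) | ant1:(3,1)->N->(2,1) | ant2:(2,0)->N->(1,0)
  grid max=4 at (1,0)
Step 2: ant0:(1,1)->W->(1,0) | ant1:(2,1)->N->(1,1) | ant2:(1,0)->E->(1,1)
  grid max=5 at (1,0)
Step 3: ant0:(1,0)->E->(1,1) | ant1:(1,1)->W->(1,0) | ant2:(1,1)->W->(1,0)
  grid max=8 at (1,0)
Step 4: ant0:(1,1)->W->(1,0) | ant1:(1,0)->E->(1,1) | ant2:(1,0)->E->(1,1)
  grid max=9 at (1,0)
Step 5: ant0:(1,0)->E->(1,1) | ant1:(1,1)->W->(1,0) | ant2:(1,1)->W->(1,0)
  grid max=12 at (1,0)
Step 6: ant0:(1,1)->W->(1,0) | ant1:(1,0)->E->(1,1) | ant2:(1,0)->E->(1,1)
  grid max=13 at (1,0)
Final grid:
  0 0 0 0
  13 13 0 0
  0 0 0 0
  0 0 0 0
Max pheromone 13 at (1,0)

Answer: (1,0)=13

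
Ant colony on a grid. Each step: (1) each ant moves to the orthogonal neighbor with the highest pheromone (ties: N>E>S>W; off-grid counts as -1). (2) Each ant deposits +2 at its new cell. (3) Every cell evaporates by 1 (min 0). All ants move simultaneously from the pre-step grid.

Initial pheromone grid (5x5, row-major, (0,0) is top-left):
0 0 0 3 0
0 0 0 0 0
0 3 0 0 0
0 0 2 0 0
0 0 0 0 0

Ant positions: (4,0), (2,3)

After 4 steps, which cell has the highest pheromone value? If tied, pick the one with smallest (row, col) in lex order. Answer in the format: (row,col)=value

Answer: (0,3)=3

Derivation:
Step 1: ant0:(4,0)->N->(3,0) | ant1:(2,3)->N->(1,3)
  grid max=2 at (0,3)
Step 2: ant0:(3,0)->N->(2,0) | ant1:(1,3)->N->(0,3)
  grid max=3 at (0,3)
Step 3: ant0:(2,0)->E->(2,1) | ant1:(0,3)->E->(0,4)
  grid max=2 at (0,3)
Step 4: ant0:(2,1)->N->(1,1) | ant1:(0,4)->W->(0,3)
  grid max=3 at (0,3)
Final grid:
  0 0 0 3 0
  0 1 0 0 0
  0 1 0 0 0
  0 0 0 0 0
  0 0 0 0 0
Max pheromone 3 at (0,3)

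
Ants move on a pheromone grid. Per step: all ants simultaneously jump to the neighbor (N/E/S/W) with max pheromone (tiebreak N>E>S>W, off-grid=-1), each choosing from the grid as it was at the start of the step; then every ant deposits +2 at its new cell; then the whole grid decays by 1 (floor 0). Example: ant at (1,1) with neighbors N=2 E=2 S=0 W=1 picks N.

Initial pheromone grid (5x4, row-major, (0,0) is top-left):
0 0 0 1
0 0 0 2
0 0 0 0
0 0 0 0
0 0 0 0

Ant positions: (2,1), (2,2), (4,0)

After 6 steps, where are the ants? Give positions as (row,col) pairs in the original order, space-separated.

Step 1: ant0:(2,1)->N->(1,1) | ant1:(2,2)->N->(1,2) | ant2:(4,0)->N->(3,0)
  grid max=1 at (1,1)
Step 2: ant0:(1,1)->E->(1,2) | ant1:(1,2)->E->(1,3) | ant2:(3,0)->N->(2,0)
  grid max=2 at (1,2)
Step 3: ant0:(1,2)->E->(1,3) | ant1:(1,3)->W->(1,2) | ant2:(2,0)->N->(1,0)
  grid max=3 at (1,2)
Step 4: ant0:(1,3)->W->(1,2) | ant1:(1,2)->E->(1,3) | ant2:(1,0)->N->(0,0)
  grid max=4 at (1,2)
Step 5: ant0:(1,2)->E->(1,3) | ant1:(1,3)->W->(1,2) | ant2:(0,0)->E->(0,1)
  grid max=5 at (1,2)
Step 6: ant0:(1,3)->W->(1,2) | ant1:(1,2)->E->(1,3) | ant2:(0,1)->E->(0,2)
  grid max=6 at (1,2)

(1,2) (1,3) (0,2)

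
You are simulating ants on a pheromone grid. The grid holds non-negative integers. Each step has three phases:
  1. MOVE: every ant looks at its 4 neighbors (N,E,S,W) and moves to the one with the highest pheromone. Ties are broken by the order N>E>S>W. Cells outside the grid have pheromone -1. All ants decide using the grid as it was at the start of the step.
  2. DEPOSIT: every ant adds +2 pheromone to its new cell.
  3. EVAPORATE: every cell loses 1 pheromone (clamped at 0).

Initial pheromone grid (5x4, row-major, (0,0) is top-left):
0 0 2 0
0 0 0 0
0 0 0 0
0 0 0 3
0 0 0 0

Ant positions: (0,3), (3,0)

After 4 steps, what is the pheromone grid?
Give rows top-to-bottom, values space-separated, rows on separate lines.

After step 1: ants at (0,2),(2,0)
  0 0 3 0
  0 0 0 0
  1 0 0 0
  0 0 0 2
  0 0 0 0
After step 2: ants at (0,3),(1,0)
  0 0 2 1
  1 0 0 0
  0 0 0 0
  0 0 0 1
  0 0 0 0
After step 3: ants at (0,2),(0,0)
  1 0 3 0
  0 0 0 0
  0 0 0 0
  0 0 0 0
  0 0 0 0
After step 4: ants at (0,3),(0,1)
  0 1 2 1
  0 0 0 0
  0 0 0 0
  0 0 0 0
  0 0 0 0

0 1 2 1
0 0 0 0
0 0 0 0
0 0 0 0
0 0 0 0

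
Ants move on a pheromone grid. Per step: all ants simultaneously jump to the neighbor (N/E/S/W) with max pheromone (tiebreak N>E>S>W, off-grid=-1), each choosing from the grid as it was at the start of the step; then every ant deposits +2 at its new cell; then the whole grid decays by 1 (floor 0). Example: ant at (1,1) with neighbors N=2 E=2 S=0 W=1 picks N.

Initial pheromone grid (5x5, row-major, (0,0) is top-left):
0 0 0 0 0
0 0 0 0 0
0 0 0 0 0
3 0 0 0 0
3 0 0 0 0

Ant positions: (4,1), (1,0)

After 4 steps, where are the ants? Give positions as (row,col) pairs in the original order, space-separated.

Step 1: ant0:(4,1)->W->(4,0) | ant1:(1,0)->N->(0,0)
  grid max=4 at (4,0)
Step 2: ant0:(4,0)->N->(3,0) | ant1:(0,0)->E->(0,1)
  grid max=3 at (3,0)
Step 3: ant0:(3,0)->S->(4,0) | ant1:(0,1)->E->(0,2)
  grid max=4 at (4,0)
Step 4: ant0:(4,0)->N->(3,0) | ant1:(0,2)->E->(0,3)
  grid max=3 at (3,0)

(3,0) (0,3)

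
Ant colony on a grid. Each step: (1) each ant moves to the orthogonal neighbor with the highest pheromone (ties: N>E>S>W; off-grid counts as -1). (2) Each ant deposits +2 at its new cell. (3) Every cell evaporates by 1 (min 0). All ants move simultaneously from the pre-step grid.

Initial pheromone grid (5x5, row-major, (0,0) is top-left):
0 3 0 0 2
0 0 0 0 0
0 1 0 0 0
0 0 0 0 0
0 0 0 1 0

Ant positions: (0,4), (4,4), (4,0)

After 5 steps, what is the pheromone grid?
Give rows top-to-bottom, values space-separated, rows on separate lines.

After step 1: ants at (1,4),(4,3),(3,0)
  0 2 0 0 1
  0 0 0 0 1
  0 0 0 0 0
  1 0 0 0 0
  0 0 0 2 0
After step 2: ants at (0,4),(3,3),(2,0)
  0 1 0 0 2
  0 0 0 0 0
  1 0 0 0 0
  0 0 0 1 0
  0 0 0 1 0
After step 3: ants at (1,4),(4,3),(1,0)
  0 0 0 0 1
  1 0 0 0 1
  0 0 0 0 0
  0 0 0 0 0
  0 0 0 2 0
After step 4: ants at (0,4),(3,3),(0,0)
  1 0 0 0 2
  0 0 0 0 0
  0 0 0 0 0
  0 0 0 1 0
  0 0 0 1 0
After step 5: ants at (1,4),(4,3),(0,1)
  0 1 0 0 1
  0 0 0 0 1
  0 0 0 0 0
  0 0 0 0 0
  0 0 0 2 0

0 1 0 0 1
0 0 0 0 1
0 0 0 0 0
0 0 0 0 0
0 0 0 2 0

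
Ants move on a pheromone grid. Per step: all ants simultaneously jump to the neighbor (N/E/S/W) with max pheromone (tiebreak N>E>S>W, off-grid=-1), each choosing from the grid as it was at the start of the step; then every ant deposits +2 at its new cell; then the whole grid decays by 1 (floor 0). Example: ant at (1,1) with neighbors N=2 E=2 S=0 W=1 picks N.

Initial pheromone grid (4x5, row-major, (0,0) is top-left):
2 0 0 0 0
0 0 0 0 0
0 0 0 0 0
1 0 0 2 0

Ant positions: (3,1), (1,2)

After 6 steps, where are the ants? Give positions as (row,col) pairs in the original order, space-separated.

Step 1: ant0:(3,1)->W->(3,0) | ant1:(1,2)->N->(0,2)
  grid max=2 at (3,0)
Step 2: ant0:(3,0)->N->(2,0) | ant1:(0,2)->E->(0,3)
  grid max=1 at (0,3)
Step 3: ant0:(2,0)->S->(3,0) | ant1:(0,3)->E->(0,4)
  grid max=2 at (3,0)
Step 4: ant0:(3,0)->N->(2,0) | ant1:(0,4)->S->(1,4)
  grid max=1 at (1,4)
Step 5: ant0:(2,0)->S->(3,0) | ant1:(1,4)->N->(0,4)
  grid max=2 at (3,0)
Step 6: ant0:(3,0)->N->(2,0) | ant1:(0,4)->S->(1,4)
  grid max=1 at (1,4)

(2,0) (1,4)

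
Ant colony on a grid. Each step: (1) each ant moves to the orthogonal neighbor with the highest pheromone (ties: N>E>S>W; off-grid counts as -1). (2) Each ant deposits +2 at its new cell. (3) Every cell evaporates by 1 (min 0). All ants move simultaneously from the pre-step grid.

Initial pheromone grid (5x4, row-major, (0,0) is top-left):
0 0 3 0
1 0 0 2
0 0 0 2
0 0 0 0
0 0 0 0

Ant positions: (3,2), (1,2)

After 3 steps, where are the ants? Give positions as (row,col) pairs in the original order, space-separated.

Step 1: ant0:(3,2)->N->(2,2) | ant1:(1,2)->N->(0,2)
  grid max=4 at (0,2)
Step 2: ant0:(2,2)->E->(2,3) | ant1:(0,2)->E->(0,3)
  grid max=3 at (0,2)
Step 3: ant0:(2,3)->N->(1,3) | ant1:(0,3)->W->(0,2)
  grid max=4 at (0,2)

(1,3) (0,2)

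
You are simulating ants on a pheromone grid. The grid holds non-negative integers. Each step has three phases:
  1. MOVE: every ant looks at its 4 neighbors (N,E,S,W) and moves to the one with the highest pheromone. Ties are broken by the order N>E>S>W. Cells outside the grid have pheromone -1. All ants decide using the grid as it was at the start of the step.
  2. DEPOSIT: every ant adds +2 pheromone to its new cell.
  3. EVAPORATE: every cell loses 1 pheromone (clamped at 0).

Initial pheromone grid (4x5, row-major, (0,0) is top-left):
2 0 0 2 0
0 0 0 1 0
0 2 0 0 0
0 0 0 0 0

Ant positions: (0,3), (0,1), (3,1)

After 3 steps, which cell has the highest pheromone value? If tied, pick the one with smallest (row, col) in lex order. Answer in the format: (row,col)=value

Step 1: ant0:(0,3)->S->(1,3) | ant1:(0,1)->W->(0,0) | ant2:(3,1)->N->(2,1)
  grid max=3 at (0,0)
Step 2: ant0:(1,3)->N->(0,3) | ant1:(0,0)->E->(0,1) | ant2:(2,1)->N->(1,1)
  grid max=2 at (0,0)
Step 3: ant0:(0,3)->S->(1,3) | ant1:(0,1)->W->(0,0) | ant2:(1,1)->S->(2,1)
  grid max=3 at (0,0)
Final grid:
  3 0 0 1 0
  0 0 0 2 0
  0 3 0 0 0
  0 0 0 0 0
Max pheromone 3 at (0,0)

Answer: (0,0)=3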